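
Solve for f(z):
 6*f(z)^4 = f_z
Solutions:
 f(z) = (-1/(C1 + 18*z))^(1/3)
 f(z) = (-1/(C1 + 6*z))^(1/3)*(-3^(2/3) - 3*3^(1/6)*I)/6
 f(z) = (-1/(C1 + 6*z))^(1/3)*(-3^(2/3) + 3*3^(1/6)*I)/6


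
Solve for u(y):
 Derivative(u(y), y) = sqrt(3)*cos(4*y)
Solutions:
 u(y) = C1 + sqrt(3)*sin(4*y)/4


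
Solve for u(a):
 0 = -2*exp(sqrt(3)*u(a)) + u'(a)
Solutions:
 u(a) = sqrt(3)*(2*log(-1/(C1 + 2*a)) - log(3))/6


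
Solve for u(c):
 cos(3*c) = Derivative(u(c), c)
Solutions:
 u(c) = C1 + sin(3*c)/3


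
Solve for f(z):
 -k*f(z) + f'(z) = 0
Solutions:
 f(z) = C1*exp(k*z)


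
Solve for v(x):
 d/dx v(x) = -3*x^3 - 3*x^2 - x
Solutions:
 v(x) = C1 - 3*x^4/4 - x^3 - x^2/2


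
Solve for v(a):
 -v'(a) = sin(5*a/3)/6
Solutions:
 v(a) = C1 + cos(5*a/3)/10


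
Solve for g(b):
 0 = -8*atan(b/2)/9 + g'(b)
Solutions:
 g(b) = C1 + 8*b*atan(b/2)/9 - 8*log(b^2 + 4)/9


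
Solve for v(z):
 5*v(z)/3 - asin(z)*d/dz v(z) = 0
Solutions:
 v(z) = C1*exp(5*Integral(1/asin(z), z)/3)


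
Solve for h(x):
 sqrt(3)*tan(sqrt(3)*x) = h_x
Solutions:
 h(x) = C1 - log(cos(sqrt(3)*x))


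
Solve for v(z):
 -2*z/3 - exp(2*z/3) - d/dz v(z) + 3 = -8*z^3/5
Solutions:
 v(z) = C1 + 2*z^4/5 - z^2/3 + 3*z - 3*exp(2*z/3)/2


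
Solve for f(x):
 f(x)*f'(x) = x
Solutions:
 f(x) = -sqrt(C1 + x^2)
 f(x) = sqrt(C1 + x^2)


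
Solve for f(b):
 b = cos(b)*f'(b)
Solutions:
 f(b) = C1 + Integral(b/cos(b), b)


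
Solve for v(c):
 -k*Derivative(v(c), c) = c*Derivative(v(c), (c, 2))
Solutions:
 v(c) = C1 + c^(1 - re(k))*(C2*sin(log(c)*Abs(im(k))) + C3*cos(log(c)*im(k)))


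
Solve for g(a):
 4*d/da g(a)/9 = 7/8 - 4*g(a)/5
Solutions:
 g(a) = C1*exp(-9*a/5) + 35/32


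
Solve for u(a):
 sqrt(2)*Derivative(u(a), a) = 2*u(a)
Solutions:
 u(a) = C1*exp(sqrt(2)*a)


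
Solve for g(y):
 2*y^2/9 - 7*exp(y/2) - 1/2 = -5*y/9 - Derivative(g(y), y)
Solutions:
 g(y) = C1 - 2*y^3/27 - 5*y^2/18 + y/2 + 14*exp(y/2)


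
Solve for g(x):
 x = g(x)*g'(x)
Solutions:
 g(x) = -sqrt(C1 + x^2)
 g(x) = sqrt(C1 + x^2)


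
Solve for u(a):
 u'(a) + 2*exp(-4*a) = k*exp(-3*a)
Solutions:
 u(a) = C1 - k*exp(-3*a)/3 + exp(-4*a)/2


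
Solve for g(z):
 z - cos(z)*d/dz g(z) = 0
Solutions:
 g(z) = C1 + Integral(z/cos(z), z)


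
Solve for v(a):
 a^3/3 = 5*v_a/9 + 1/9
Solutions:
 v(a) = C1 + 3*a^4/20 - a/5


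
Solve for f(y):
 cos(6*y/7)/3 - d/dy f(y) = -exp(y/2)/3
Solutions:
 f(y) = C1 + 2*exp(y/2)/3 + 7*sin(6*y/7)/18


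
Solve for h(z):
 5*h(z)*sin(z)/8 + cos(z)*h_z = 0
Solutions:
 h(z) = C1*cos(z)^(5/8)


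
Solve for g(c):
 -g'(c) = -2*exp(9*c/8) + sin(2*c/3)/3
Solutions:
 g(c) = C1 + 16*exp(9*c/8)/9 + cos(2*c/3)/2


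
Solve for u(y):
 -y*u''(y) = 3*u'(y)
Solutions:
 u(y) = C1 + C2/y^2


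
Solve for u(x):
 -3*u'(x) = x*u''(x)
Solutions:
 u(x) = C1 + C2/x^2


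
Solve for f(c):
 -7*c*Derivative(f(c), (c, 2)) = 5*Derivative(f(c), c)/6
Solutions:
 f(c) = C1 + C2*c^(37/42)


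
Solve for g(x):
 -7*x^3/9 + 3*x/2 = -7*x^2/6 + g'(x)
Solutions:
 g(x) = C1 - 7*x^4/36 + 7*x^3/18 + 3*x^2/4


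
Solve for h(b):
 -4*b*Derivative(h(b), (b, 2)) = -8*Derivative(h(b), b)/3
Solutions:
 h(b) = C1 + C2*b^(5/3)


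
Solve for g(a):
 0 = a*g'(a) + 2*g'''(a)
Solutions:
 g(a) = C1 + Integral(C2*airyai(-2^(2/3)*a/2) + C3*airybi(-2^(2/3)*a/2), a)


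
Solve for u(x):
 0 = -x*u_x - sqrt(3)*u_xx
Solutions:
 u(x) = C1 + C2*erf(sqrt(2)*3^(3/4)*x/6)


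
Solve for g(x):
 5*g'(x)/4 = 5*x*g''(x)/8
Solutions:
 g(x) = C1 + C2*x^3


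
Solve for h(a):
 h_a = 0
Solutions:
 h(a) = C1


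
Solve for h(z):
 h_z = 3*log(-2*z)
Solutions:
 h(z) = C1 + 3*z*log(-z) + 3*z*(-1 + log(2))


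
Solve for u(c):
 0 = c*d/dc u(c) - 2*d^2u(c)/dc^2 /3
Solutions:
 u(c) = C1 + C2*erfi(sqrt(3)*c/2)


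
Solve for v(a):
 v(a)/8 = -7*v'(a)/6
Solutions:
 v(a) = C1*exp(-3*a/28)


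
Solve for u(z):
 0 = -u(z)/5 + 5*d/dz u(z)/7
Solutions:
 u(z) = C1*exp(7*z/25)


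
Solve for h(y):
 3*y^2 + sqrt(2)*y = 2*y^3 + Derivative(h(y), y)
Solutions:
 h(y) = C1 - y^4/2 + y^3 + sqrt(2)*y^2/2


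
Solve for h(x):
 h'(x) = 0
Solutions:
 h(x) = C1


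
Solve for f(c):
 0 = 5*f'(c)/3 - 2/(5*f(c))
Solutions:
 f(c) = -sqrt(C1 + 12*c)/5
 f(c) = sqrt(C1 + 12*c)/5


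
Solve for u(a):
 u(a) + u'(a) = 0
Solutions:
 u(a) = C1*exp(-a)


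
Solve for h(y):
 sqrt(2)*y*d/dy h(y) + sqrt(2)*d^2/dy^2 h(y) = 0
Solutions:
 h(y) = C1 + C2*erf(sqrt(2)*y/2)


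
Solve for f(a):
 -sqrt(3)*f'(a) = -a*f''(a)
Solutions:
 f(a) = C1 + C2*a^(1 + sqrt(3))


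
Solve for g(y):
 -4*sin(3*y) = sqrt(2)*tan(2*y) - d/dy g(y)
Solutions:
 g(y) = C1 - sqrt(2)*log(cos(2*y))/2 - 4*cos(3*y)/3


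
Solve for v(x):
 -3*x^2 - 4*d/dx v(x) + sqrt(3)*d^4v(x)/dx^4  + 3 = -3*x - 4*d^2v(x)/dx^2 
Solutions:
 v(x) = C1 + C2*exp(-2^(1/3)*x*(-2*6^(1/3)/(9 + sqrt(16*sqrt(3) + 81))^(1/3) + 3^(1/6)*(9 + sqrt(16*sqrt(3) + 81))^(1/3))/6)*sin(2^(1/3)*x*(2*2^(1/3)*3^(5/6)/(9 + sqrt(16*sqrt(3) + 81))^(1/3) + 3^(2/3)*(9 + sqrt(16*sqrt(3) + 81))^(1/3))/6) + C3*exp(-2^(1/3)*x*(-2*6^(1/3)/(9 + sqrt(16*sqrt(3) + 81))^(1/3) + 3^(1/6)*(9 + sqrt(16*sqrt(3) + 81))^(1/3))/6)*cos(2^(1/3)*x*(2*2^(1/3)*3^(5/6)/(9 + sqrt(16*sqrt(3) + 81))^(1/3) + 3^(2/3)*(9 + sqrt(16*sqrt(3) + 81))^(1/3))/6) + C4*exp(2^(1/3)*x*(-2*6^(1/3)/(9 + sqrt(16*sqrt(3) + 81))^(1/3) + 3^(1/6)*(9 + sqrt(16*sqrt(3) + 81))^(1/3))/3) - x^3/4 - 3*x^2/8


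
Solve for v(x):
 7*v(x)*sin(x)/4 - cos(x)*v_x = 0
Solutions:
 v(x) = C1/cos(x)^(7/4)


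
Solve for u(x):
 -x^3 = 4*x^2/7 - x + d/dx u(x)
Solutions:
 u(x) = C1 - x^4/4 - 4*x^3/21 + x^2/2


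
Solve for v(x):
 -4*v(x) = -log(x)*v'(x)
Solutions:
 v(x) = C1*exp(4*li(x))


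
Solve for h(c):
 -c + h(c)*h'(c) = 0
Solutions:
 h(c) = -sqrt(C1 + c^2)
 h(c) = sqrt(C1 + c^2)


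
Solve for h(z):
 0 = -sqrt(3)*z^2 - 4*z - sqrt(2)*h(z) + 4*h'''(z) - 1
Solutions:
 h(z) = C3*exp(sqrt(2)*z/2) - sqrt(6)*z^2/2 - 2*sqrt(2)*z + (C1*sin(sqrt(6)*z/4) + C2*cos(sqrt(6)*z/4))*exp(-sqrt(2)*z/4) - sqrt(2)/2


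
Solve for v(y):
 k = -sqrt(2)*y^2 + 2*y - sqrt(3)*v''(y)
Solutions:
 v(y) = C1 + C2*y - sqrt(3)*k*y^2/6 - sqrt(6)*y^4/36 + sqrt(3)*y^3/9


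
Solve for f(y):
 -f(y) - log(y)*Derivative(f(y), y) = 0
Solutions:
 f(y) = C1*exp(-li(y))


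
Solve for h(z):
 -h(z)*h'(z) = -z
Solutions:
 h(z) = -sqrt(C1 + z^2)
 h(z) = sqrt(C1 + z^2)


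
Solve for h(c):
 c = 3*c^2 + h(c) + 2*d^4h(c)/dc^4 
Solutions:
 h(c) = -3*c^2 + c + (C1*sin(2^(1/4)*c/2) + C2*cos(2^(1/4)*c/2))*exp(-2^(1/4)*c/2) + (C3*sin(2^(1/4)*c/2) + C4*cos(2^(1/4)*c/2))*exp(2^(1/4)*c/2)


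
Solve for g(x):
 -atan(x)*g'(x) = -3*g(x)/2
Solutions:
 g(x) = C1*exp(3*Integral(1/atan(x), x)/2)


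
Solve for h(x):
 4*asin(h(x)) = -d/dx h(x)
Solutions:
 Integral(1/asin(_y), (_y, h(x))) = C1 - 4*x


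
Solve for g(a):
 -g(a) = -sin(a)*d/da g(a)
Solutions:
 g(a) = C1*sqrt(cos(a) - 1)/sqrt(cos(a) + 1)


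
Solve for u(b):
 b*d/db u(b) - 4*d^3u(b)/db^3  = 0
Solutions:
 u(b) = C1 + Integral(C2*airyai(2^(1/3)*b/2) + C3*airybi(2^(1/3)*b/2), b)


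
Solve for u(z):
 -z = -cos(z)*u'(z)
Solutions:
 u(z) = C1 + Integral(z/cos(z), z)


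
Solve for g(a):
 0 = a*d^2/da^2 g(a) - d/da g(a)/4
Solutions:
 g(a) = C1 + C2*a^(5/4)


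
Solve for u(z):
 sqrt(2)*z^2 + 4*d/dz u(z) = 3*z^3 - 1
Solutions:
 u(z) = C1 + 3*z^4/16 - sqrt(2)*z^3/12 - z/4


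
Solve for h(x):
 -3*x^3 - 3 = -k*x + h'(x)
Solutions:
 h(x) = C1 + k*x^2/2 - 3*x^4/4 - 3*x


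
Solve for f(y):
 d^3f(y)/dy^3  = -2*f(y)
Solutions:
 f(y) = C3*exp(-2^(1/3)*y) + (C1*sin(2^(1/3)*sqrt(3)*y/2) + C2*cos(2^(1/3)*sqrt(3)*y/2))*exp(2^(1/3)*y/2)


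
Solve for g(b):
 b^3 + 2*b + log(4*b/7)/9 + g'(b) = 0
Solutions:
 g(b) = C1 - b^4/4 - b^2 - b*log(b)/9 - 2*b*log(2)/9 + b/9 + b*log(7)/9


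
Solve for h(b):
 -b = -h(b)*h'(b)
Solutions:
 h(b) = -sqrt(C1 + b^2)
 h(b) = sqrt(C1 + b^2)


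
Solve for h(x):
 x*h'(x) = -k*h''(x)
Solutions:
 h(x) = C1 + C2*sqrt(k)*erf(sqrt(2)*x*sqrt(1/k)/2)


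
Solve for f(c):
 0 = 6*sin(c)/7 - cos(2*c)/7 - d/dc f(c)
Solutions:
 f(c) = C1 - sin(2*c)/14 - 6*cos(c)/7


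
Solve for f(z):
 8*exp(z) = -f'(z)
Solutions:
 f(z) = C1 - 8*exp(z)


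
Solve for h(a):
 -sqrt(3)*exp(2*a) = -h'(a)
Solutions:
 h(a) = C1 + sqrt(3)*exp(2*a)/2


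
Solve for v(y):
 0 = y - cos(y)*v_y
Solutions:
 v(y) = C1 + Integral(y/cos(y), y)


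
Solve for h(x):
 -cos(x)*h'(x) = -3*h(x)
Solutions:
 h(x) = C1*(sin(x) + 1)^(3/2)/(sin(x) - 1)^(3/2)


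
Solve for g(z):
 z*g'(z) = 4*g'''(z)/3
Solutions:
 g(z) = C1 + Integral(C2*airyai(6^(1/3)*z/2) + C3*airybi(6^(1/3)*z/2), z)


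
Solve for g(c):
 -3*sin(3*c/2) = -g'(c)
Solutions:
 g(c) = C1 - 2*cos(3*c/2)


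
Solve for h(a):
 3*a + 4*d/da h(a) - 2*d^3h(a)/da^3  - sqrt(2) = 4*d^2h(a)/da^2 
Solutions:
 h(a) = C1 + C2*exp(a*(-1 + sqrt(3))) + C3*exp(-a*(1 + sqrt(3))) - 3*a^2/8 - 3*a/4 + sqrt(2)*a/4


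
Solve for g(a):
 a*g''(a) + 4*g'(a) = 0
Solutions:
 g(a) = C1 + C2/a^3


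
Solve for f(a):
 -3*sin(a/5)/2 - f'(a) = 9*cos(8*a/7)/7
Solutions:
 f(a) = C1 - 9*sin(8*a/7)/8 + 15*cos(a/5)/2


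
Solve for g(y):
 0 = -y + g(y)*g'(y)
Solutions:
 g(y) = -sqrt(C1 + y^2)
 g(y) = sqrt(C1 + y^2)


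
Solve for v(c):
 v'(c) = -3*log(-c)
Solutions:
 v(c) = C1 - 3*c*log(-c) + 3*c


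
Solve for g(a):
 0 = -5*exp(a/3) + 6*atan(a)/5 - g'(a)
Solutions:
 g(a) = C1 + 6*a*atan(a)/5 - 15*exp(a/3) - 3*log(a^2 + 1)/5


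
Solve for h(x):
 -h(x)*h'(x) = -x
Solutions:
 h(x) = -sqrt(C1 + x^2)
 h(x) = sqrt(C1 + x^2)


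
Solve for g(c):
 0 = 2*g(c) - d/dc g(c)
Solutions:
 g(c) = C1*exp(2*c)


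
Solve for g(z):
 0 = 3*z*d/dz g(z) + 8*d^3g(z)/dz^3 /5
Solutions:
 g(z) = C1 + Integral(C2*airyai(-15^(1/3)*z/2) + C3*airybi(-15^(1/3)*z/2), z)


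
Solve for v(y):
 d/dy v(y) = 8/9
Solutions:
 v(y) = C1 + 8*y/9


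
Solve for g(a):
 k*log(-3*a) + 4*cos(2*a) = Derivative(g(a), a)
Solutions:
 g(a) = C1 + a*k*(log(-a) - 1) + a*k*log(3) + 2*sin(2*a)


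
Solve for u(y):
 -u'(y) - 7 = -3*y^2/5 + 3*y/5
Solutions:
 u(y) = C1 + y^3/5 - 3*y^2/10 - 7*y


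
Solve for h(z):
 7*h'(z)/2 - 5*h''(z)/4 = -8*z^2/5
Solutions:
 h(z) = C1 + C2*exp(14*z/5) - 16*z^3/105 - 8*z^2/49 - 40*z/343


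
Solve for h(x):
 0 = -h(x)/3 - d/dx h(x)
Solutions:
 h(x) = C1*exp(-x/3)


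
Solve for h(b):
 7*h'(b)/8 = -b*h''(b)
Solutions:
 h(b) = C1 + C2*b^(1/8)


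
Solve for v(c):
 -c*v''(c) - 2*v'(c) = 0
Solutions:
 v(c) = C1 + C2/c


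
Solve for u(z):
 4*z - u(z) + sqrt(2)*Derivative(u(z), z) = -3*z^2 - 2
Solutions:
 u(z) = C1*exp(sqrt(2)*z/2) + 3*z^2 + 4*z + 6*sqrt(2)*z + 4*sqrt(2) + 14


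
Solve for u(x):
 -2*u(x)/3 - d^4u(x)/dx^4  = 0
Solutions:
 u(x) = (C1*sin(6^(3/4)*x/6) + C2*cos(6^(3/4)*x/6))*exp(-6^(3/4)*x/6) + (C3*sin(6^(3/4)*x/6) + C4*cos(6^(3/4)*x/6))*exp(6^(3/4)*x/6)


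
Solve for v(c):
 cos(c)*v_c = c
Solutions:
 v(c) = C1 + Integral(c/cos(c), c)


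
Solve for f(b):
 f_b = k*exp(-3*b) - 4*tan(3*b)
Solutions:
 f(b) = C1 - k*exp(-3*b)/3 - 2*log(tan(3*b)^2 + 1)/3


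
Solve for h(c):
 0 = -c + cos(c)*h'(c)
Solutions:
 h(c) = C1 + Integral(c/cos(c), c)


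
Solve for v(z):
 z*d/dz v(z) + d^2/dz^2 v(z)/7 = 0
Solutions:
 v(z) = C1 + C2*erf(sqrt(14)*z/2)


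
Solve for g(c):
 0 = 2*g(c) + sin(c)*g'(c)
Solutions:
 g(c) = C1*(cos(c) + 1)/(cos(c) - 1)


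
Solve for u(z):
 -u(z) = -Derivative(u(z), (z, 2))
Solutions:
 u(z) = C1*exp(-z) + C2*exp(z)


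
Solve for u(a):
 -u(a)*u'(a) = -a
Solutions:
 u(a) = -sqrt(C1 + a^2)
 u(a) = sqrt(C1 + a^2)


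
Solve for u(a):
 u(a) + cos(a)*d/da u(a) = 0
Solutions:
 u(a) = C1*sqrt(sin(a) - 1)/sqrt(sin(a) + 1)


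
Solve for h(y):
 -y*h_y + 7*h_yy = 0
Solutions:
 h(y) = C1 + C2*erfi(sqrt(14)*y/14)


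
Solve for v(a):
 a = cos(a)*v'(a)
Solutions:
 v(a) = C1 + Integral(a/cos(a), a)


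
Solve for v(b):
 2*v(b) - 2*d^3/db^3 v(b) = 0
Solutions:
 v(b) = C3*exp(b) + (C1*sin(sqrt(3)*b/2) + C2*cos(sqrt(3)*b/2))*exp(-b/2)


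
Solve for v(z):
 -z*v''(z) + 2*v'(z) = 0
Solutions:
 v(z) = C1 + C2*z^3


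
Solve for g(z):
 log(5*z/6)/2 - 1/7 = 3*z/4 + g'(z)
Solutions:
 g(z) = C1 - 3*z^2/8 + z*log(z)/2 - z*log(6)/2 - 9*z/14 + z*log(5)/2


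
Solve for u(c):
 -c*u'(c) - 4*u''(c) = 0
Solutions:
 u(c) = C1 + C2*erf(sqrt(2)*c/4)


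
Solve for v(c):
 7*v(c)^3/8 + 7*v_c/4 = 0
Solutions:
 v(c) = -sqrt(-1/(C1 - c))
 v(c) = sqrt(-1/(C1 - c))


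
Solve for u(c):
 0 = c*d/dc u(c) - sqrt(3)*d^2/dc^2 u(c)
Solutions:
 u(c) = C1 + C2*erfi(sqrt(2)*3^(3/4)*c/6)


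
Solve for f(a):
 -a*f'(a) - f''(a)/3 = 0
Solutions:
 f(a) = C1 + C2*erf(sqrt(6)*a/2)


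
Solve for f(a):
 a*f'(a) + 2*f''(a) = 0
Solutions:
 f(a) = C1 + C2*erf(a/2)


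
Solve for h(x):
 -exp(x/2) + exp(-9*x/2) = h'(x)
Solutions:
 h(x) = C1 - 2*exp(x/2) - 2*exp(-9*x/2)/9


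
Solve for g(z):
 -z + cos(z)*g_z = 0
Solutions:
 g(z) = C1 + Integral(z/cos(z), z)


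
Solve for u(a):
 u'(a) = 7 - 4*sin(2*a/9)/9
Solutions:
 u(a) = C1 + 7*a + 2*cos(2*a/9)


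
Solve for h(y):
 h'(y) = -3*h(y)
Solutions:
 h(y) = C1*exp(-3*y)


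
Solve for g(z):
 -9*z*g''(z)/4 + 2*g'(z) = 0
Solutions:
 g(z) = C1 + C2*z^(17/9)


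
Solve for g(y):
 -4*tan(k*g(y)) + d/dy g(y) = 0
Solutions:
 g(y) = Piecewise((-asin(exp(C1*k + 4*k*y))/k + pi/k, Ne(k, 0)), (nan, True))
 g(y) = Piecewise((asin(exp(C1*k + 4*k*y))/k, Ne(k, 0)), (nan, True))


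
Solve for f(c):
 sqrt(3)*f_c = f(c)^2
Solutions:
 f(c) = -3/(C1 + sqrt(3)*c)


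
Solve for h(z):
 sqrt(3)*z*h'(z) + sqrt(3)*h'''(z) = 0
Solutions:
 h(z) = C1 + Integral(C2*airyai(-z) + C3*airybi(-z), z)


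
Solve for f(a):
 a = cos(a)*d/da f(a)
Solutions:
 f(a) = C1 + Integral(a/cos(a), a)


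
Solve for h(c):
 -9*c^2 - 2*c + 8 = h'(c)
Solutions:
 h(c) = C1 - 3*c^3 - c^2 + 8*c


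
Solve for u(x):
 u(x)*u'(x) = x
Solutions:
 u(x) = -sqrt(C1 + x^2)
 u(x) = sqrt(C1 + x^2)


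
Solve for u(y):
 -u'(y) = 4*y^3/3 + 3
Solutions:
 u(y) = C1 - y^4/3 - 3*y


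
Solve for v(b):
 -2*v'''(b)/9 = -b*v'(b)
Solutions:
 v(b) = C1 + Integral(C2*airyai(6^(2/3)*b/2) + C3*airybi(6^(2/3)*b/2), b)


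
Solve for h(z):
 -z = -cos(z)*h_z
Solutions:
 h(z) = C1 + Integral(z/cos(z), z)


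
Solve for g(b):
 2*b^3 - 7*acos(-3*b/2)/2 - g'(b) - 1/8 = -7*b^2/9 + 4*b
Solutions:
 g(b) = C1 + b^4/2 + 7*b^3/27 - 2*b^2 - 7*b*acos(-3*b/2)/2 - b/8 - 7*sqrt(4 - 9*b^2)/6


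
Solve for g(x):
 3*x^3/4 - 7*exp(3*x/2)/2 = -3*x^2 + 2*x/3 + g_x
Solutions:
 g(x) = C1 + 3*x^4/16 + x^3 - x^2/3 - 7*exp(3*x/2)/3


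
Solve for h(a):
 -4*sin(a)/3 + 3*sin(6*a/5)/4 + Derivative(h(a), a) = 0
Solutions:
 h(a) = C1 - 4*cos(a)/3 + 5*cos(6*a/5)/8


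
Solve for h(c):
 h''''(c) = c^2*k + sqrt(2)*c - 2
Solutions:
 h(c) = C1 + C2*c + C3*c^2 + C4*c^3 + c^6*k/360 + sqrt(2)*c^5/120 - c^4/12


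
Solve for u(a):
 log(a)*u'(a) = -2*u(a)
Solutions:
 u(a) = C1*exp(-2*li(a))


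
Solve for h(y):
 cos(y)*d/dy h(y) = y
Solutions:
 h(y) = C1 + Integral(y/cos(y), y)


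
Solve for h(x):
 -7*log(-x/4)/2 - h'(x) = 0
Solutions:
 h(x) = C1 - 7*x*log(-x)/2 + x*(7/2 + 7*log(2))


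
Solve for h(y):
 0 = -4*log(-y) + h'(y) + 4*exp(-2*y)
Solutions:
 h(y) = C1 + 4*y*log(-y) - 4*y + 2*exp(-2*y)


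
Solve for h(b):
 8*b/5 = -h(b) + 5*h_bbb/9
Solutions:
 h(b) = C3*exp(15^(2/3)*b/5) - 8*b/5 + (C1*sin(3*3^(1/6)*5^(2/3)*b/10) + C2*cos(3*3^(1/6)*5^(2/3)*b/10))*exp(-15^(2/3)*b/10)


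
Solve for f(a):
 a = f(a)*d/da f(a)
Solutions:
 f(a) = -sqrt(C1 + a^2)
 f(a) = sqrt(C1 + a^2)


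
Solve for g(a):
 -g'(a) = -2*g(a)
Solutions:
 g(a) = C1*exp(2*a)


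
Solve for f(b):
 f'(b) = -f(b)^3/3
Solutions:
 f(b) = -sqrt(6)*sqrt(-1/(C1 - b))/2
 f(b) = sqrt(6)*sqrt(-1/(C1 - b))/2


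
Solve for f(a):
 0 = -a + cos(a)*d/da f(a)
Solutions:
 f(a) = C1 + Integral(a/cos(a), a)


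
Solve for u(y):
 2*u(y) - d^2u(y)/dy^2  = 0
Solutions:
 u(y) = C1*exp(-sqrt(2)*y) + C2*exp(sqrt(2)*y)


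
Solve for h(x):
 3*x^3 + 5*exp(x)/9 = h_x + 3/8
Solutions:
 h(x) = C1 + 3*x^4/4 - 3*x/8 + 5*exp(x)/9


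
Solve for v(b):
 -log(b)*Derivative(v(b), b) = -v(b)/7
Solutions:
 v(b) = C1*exp(li(b)/7)


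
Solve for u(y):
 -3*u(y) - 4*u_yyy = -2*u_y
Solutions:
 u(y) = C1*exp(3^(1/3)*y*(2*3^(1/3)/(sqrt(705) + 27)^(1/3) + (sqrt(705) + 27)^(1/3))/12)*sin(3^(1/6)*y*(-3^(2/3)*(sqrt(705) + 27)^(1/3) + 6/(sqrt(705) + 27)^(1/3))/12) + C2*exp(3^(1/3)*y*(2*3^(1/3)/(sqrt(705) + 27)^(1/3) + (sqrt(705) + 27)^(1/3))/12)*cos(3^(1/6)*y*(-3^(2/3)*(sqrt(705) + 27)^(1/3) + 6/(sqrt(705) + 27)^(1/3))/12) + C3*exp(-3^(1/3)*y*(2*3^(1/3)/(sqrt(705) + 27)^(1/3) + (sqrt(705) + 27)^(1/3))/6)


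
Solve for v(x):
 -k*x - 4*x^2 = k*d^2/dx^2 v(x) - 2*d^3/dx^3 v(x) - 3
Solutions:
 v(x) = C1 + C2*x + C3*exp(k*x/2) + x^3*(-1 - 16/k^2)/6 - x^4/(3*k) + x^2*(1/2 - 16/k^2)/k


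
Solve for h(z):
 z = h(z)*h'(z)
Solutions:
 h(z) = -sqrt(C1 + z^2)
 h(z) = sqrt(C1 + z^2)


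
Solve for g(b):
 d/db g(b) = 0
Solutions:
 g(b) = C1


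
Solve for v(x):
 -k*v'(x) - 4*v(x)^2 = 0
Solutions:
 v(x) = k/(C1*k + 4*x)


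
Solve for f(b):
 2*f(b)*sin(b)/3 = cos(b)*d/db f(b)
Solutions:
 f(b) = C1/cos(b)^(2/3)


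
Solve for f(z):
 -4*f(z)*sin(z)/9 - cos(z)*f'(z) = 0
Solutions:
 f(z) = C1*cos(z)^(4/9)


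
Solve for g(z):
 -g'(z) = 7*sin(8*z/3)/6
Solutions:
 g(z) = C1 + 7*cos(8*z/3)/16


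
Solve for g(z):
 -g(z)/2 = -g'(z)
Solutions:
 g(z) = C1*exp(z/2)


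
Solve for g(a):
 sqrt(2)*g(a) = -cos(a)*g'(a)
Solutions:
 g(a) = C1*(sin(a) - 1)^(sqrt(2)/2)/(sin(a) + 1)^(sqrt(2)/2)


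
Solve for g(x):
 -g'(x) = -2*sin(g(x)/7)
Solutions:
 -2*x + 7*log(cos(g(x)/7) - 1)/2 - 7*log(cos(g(x)/7) + 1)/2 = C1


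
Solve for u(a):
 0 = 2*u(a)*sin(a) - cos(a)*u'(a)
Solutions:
 u(a) = C1/cos(a)^2


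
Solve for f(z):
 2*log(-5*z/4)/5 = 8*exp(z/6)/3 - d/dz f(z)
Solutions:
 f(z) = C1 - 2*z*log(-z)/5 + 2*z*(-log(5) + 1 + 2*log(2))/5 + 16*exp(z/6)


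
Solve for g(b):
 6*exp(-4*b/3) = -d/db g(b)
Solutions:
 g(b) = C1 + 9*exp(-4*b/3)/2


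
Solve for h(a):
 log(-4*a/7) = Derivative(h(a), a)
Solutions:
 h(a) = C1 + a*log(-a) + a*(-log(7) - 1 + 2*log(2))


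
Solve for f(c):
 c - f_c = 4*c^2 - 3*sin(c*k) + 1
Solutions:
 f(c) = C1 - 4*c^3/3 + c^2/2 - c - 3*cos(c*k)/k


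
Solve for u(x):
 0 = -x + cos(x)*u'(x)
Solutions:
 u(x) = C1 + Integral(x/cos(x), x)


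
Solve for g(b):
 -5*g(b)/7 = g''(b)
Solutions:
 g(b) = C1*sin(sqrt(35)*b/7) + C2*cos(sqrt(35)*b/7)


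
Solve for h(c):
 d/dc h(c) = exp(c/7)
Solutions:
 h(c) = C1 + 7*exp(c/7)


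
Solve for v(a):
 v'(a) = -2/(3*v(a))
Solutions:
 v(a) = -sqrt(C1 - 12*a)/3
 v(a) = sqrt(C1 - 12*a)/3


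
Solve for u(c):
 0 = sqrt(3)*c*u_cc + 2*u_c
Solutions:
 u(c) = C1 + C2*c^(1 - 2*sqrt(3)/3)


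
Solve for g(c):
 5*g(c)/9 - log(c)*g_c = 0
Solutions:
 g(c) = C1*exp(5*li(c)/9)


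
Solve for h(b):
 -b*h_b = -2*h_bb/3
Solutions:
 h(b) = C1 + C2*erfi(sqrt(3)*b/2)


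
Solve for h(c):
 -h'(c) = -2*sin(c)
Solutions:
 h(c) = C1 - 2*cos(c)


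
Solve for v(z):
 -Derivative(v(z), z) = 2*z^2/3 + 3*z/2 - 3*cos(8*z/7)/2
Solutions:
 v(z) = C1 - 2*z^3/9 - 3*z^2/4 + 21*sin(8*z/7)/16


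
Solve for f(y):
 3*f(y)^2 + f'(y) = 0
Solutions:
 f(y) = 1/(C1 + 3*y)


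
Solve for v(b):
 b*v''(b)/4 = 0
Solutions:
 v(b) = C1 + C2*b


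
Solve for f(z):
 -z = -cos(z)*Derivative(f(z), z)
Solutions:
 f(z) = C1 + Integral(z/cos(z), z)


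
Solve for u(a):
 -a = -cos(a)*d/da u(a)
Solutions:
 u(a) = C1 + Integral(a/cos(a), a)


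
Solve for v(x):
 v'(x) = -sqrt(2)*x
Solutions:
 v(x) = C1 - sqrt(2)*x^2/2


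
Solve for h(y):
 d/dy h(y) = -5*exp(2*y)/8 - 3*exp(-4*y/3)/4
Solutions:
 h(y) = C1 - 5*exp(2*y)/16 + 9*exp(-4*y/3)/16


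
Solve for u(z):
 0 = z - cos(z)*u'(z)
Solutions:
 u(z) = C1 + Integral(z/cos(z), z)


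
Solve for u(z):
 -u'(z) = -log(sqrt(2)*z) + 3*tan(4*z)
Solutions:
 u(z) = C1 + z*log(z) - z + z*log(2)/2 + 3*log(cos(4*z))/4


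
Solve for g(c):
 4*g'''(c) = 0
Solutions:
 g(c) = C1 + C2*c + C3*c^2


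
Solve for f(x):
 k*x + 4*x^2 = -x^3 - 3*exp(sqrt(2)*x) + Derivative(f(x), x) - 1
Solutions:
 f(x) = C1 + k*x^2/2 + x^4/4 + 4*x^3/3 + x + 3*sqrt(2)*exp(sqrt(2)*x)/2


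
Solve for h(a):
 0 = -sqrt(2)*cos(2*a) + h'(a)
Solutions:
 h(a) = C1 + sqrt(2)*sin(2*a)/2


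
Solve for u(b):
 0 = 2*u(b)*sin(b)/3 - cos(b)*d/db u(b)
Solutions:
 u(b) = C1/cos(b)^(2/3)


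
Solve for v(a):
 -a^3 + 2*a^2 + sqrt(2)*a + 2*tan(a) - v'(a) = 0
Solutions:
 v(a) = C1 - a^4/4 + 2*a^3/3 + sqrt(2)*a^2/2 - 2*log(cos(a))


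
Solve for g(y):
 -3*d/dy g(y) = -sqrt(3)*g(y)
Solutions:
 g(y) = C1*exp(sqrt(3)*y/3)


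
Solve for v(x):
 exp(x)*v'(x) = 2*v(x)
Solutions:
 v(x) = C1*exp(-2*exp(-x))


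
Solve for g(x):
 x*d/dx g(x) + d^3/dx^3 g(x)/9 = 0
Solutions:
 g(x) = C1 + Integral(C2*airyai(-3^(2/3)*x) + C3*airybi(-3^(2/3)*x), x)


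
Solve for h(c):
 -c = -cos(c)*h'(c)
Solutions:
 h(c) = C1 + Integral(c/cos(c), c)


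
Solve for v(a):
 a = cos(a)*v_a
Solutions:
 v(a) = C1 + Integral(a/cos(a), a)


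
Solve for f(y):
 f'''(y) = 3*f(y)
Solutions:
 f(y) = C3*exp(3^(1/3)*y) + (C1*sin(3^(5/6)*y/2) + C2*cos(3^(5/6)*y/2))*exp(-3^(1/3)*y/2)


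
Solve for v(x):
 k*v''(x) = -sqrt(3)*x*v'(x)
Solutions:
 v(x) = C1 + C2*sqrt(k)*erf(sqrt(2)*3^(1/4)*x*sqrt(1/k)/2)


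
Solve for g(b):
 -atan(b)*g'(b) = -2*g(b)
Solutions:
 g(b) = C1*exp(2*Integral(1/atan(b), b))


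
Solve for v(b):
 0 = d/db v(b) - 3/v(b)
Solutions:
 v(b) = -sqrt(C1 + 6*b)
 v(b) = sqrt(C1 + 6*b)


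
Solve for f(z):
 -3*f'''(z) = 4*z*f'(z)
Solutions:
 f(z) = C1 + Integral(C2*airyai(-6^(2/3)*z/3) + C3*airybi(-6^(2/3)*z/3), z)


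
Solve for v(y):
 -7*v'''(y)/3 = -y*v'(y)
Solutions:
 v(y) = C1 + Integral(C2*airyai(3^(1/3)*7^(2/3)*y/7) + C3*airybi(3^(1/3)*7^(2/3)*y/7), y)


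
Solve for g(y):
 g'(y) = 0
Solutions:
 g(y) = C1


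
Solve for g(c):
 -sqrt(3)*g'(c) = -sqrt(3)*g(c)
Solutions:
 g(c) = C1*exp(c)


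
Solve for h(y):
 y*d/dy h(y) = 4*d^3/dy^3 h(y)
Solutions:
 h(y) = C1 + Integral(C2*airyai(2^(1/3)*y/2) + C3*airybi(2^(1/3)*y/2), y)


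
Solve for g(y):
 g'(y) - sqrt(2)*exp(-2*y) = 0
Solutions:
 g(y) = C1 - sqrt(2)*exp(-2*y)/2


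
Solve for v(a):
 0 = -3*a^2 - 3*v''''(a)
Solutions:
 v(a) = C1 + C2*a + C3*a^2 + C4*a^3 - a^6/360


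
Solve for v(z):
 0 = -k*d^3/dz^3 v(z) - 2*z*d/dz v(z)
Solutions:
 v(z) = C1 + Integral(C2*airyai(2^(1/3)*z*(-1/k)^(1/3)) + C3*airybi(2^(1/3)*z*(-1/k)^(1/3)), z)


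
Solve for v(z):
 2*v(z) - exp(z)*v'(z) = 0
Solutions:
 v(z) = C1*exp(-2*exp(-z))


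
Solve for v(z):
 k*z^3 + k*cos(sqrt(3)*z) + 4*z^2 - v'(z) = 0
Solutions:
 v(z) = C1 + k*z^4/4 + sqrt(3)*k*sin(sqrt(3)*z)/3 + 4*z^3/3


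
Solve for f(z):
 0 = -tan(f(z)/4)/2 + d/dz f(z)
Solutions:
 f(z) = -4*asin(C1*exp(z/8)) + 4*pi
 f(z) = 4*asin(C1*exp(z/8))


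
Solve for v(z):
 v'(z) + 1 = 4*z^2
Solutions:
 v(z) = C1 + 4*z^3/3 - z


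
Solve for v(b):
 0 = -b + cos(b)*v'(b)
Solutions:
 v(b) = C1 + Integral(b/cos(b), b)


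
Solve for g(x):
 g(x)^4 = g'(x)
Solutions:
 g(x) = (-1/(C1 + 3*x))^(1/3)
 g(x) = (-1/(C1 + x))^(1/3)*(-3^(2/3) - 3*3^(1/6)*I)/6
 g(x) = (-1/(C1 + x))^(1/3)*(-3^(2/3) + 3*3^(1/6)*I)/6


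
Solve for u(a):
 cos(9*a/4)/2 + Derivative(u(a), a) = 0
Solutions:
 u(a) = C1 - 2*sin(9*a/4)/9


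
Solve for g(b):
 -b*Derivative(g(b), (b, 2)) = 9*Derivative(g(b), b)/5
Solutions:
 g(b) = C1 + C2/b^(4/5)


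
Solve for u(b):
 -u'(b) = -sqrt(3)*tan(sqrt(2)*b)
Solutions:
 u(b) = C1 - sqrt(6)*log(cos(sqrt(2)*b))/2


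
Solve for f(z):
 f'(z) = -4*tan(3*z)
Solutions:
 f(z) = C1 + 4*log(cos(3*z))/3


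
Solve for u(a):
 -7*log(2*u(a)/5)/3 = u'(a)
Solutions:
 3*Integral(1/(log(_y) - log(5) + log(2)), (_y, u(a)))/7 = C1 - a


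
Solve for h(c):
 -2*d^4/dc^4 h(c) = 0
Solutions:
 h(c) = C1 + C2*c + C3*c^2 + C4*c^3


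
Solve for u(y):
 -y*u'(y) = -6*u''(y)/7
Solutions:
 u(y) = C1 + C2*erfi(sqrt(21)*y/6)


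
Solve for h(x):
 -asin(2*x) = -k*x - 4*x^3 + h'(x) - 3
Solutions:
 h(x) = C1 + k*x^2/2 + x^4 - x*asin(2*x) + 3*x - sqrt(1 - 4*x^2)/2


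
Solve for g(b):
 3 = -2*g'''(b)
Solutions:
 g(b) = C1 + C2*b + C3*b^2 - b^3/4


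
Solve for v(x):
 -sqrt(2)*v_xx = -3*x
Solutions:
 v(x) = C1 + C2*x + sqrt(2)*x^3/4


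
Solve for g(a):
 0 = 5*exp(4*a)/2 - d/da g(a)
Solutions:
 g(a) = C1 + 5*exp(4*a)/8


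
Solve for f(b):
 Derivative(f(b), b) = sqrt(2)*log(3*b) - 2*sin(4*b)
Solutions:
 f(b) = C1 + sqrt(2)*b*(log(b) - 1) + sqrt(2)*b*log(3) + cos(4*b)/2


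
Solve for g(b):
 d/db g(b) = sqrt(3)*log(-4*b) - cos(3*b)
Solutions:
 g(b) = C1 + sqrt(3)*b*(log(-b) - 1) + 2*sqrt(3)*b*log(2) - sin(3*b)/3


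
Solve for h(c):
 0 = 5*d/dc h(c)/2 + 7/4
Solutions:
 h(c) = C1 - 7*c/10


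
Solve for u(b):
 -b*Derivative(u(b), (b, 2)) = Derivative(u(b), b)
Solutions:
 u(b) = C1 + C2*log(b)


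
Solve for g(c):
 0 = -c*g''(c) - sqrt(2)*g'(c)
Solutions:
 g(c) = C1 + C2*c^(1 - sqrt(2))


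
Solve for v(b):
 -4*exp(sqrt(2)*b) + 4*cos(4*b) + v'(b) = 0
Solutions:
 v(b) = C1 + 2*sqrt(2)*exp(sqrt(2)*b) - sin(4*b)


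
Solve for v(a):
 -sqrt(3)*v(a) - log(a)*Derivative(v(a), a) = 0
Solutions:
 v(a) = C1*exp(-sqrt(3)*li(a))


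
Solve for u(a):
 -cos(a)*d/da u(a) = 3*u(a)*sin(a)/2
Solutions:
 u(a) = C1*cos(a)^(3/2)


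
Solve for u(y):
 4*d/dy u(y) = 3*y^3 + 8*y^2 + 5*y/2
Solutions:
 u(y) = C1 + 3*y^4/16 + 2*y^3/3 + 5*y^2/16


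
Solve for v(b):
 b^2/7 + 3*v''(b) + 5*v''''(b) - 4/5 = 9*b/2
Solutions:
 v(b) = C1 + C2*b + C3*sin(sqrt(15)*b/5) + C4*cos(sqrt(15)*b/5) - b^4/252 + b^3/4 + 67*b^2/315


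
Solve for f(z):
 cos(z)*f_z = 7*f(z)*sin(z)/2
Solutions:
 f(z) = C1/cos(z)^(7/2)


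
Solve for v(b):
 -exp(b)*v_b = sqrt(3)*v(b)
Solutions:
 v(b) = C1*exp(sqrt(3)*exp(-b))


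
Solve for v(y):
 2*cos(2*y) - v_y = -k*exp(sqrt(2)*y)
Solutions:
 v(y) = C1 + sqrt(2)*k*exp(sqrt(2)*y)/2 + sin(2*y)


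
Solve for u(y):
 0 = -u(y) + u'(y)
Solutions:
 u(y) = C1*exp(y)


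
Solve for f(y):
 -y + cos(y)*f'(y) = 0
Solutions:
 f(y) = C1 + Integral(y/cos(y), y)


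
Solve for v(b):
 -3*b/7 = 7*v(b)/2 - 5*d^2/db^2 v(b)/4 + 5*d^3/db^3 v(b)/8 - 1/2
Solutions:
 v(b) = C1*exp(b*(10*2^(2/3)*5^(1/3)/(3*sqrt(3129) + 169)^(1/3) + 20 + 2^(1/3)*5^(2/3)*(3*sqrt(3129) + 169)^(1/3))/30)*sin(10^(1/3)*sqrt(3)*b*(-5^(1/3)*(3*sqrt(3129) + 169)^(1/3) + 10*2^(1/3)/(3*sqrt(3129) + 169)^(1/3))/30) + C2*exp(b*(10*2^(2/3)*5^(1/3)/(3*sqrt(3129) + 169)^(1/3) + 20 + 2^(1/3)*5^(2/3)*(3*sqrt(3129) + 169)^(1/3))/30)*cos(10^(1/3)*sqrt(3)*b*(-5^(1/3)*(3*sqrt(3129) + 169)^(1/3) + 10*2^(1/3)/(3*sqrt(3129) + 169)^(1/3))/30) + C3*exp(b*(-2^(1/3)*5^(2/3)*(3*sqrt(3129) + 169)^(1/3) - 10*2^(2/3)*5^(1/3)/(3*sqrt(3129) + 169)^(1/3) + 10)/15) - 6*b/49 + 1/7


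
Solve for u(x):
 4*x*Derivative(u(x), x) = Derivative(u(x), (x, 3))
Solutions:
 u(x) = C1 + Integral(C2*airyai(2^(2/3)*x) + C3*airybi(2^(2/3)*x), x)


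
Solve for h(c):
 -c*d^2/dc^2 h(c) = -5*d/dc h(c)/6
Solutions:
 h(c) = C1 + C2*c^(11/6)


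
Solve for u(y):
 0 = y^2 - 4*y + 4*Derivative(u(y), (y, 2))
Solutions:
 u(y) = C1 + C2*y - y^4/48 + y^3/6


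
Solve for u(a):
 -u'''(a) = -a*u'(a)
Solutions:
 u(a) = C1 + Integral(C2*airyai(a) + C3*airybi(a), a)


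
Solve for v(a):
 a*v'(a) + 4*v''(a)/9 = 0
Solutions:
 v(a) = C1 + C2*erf(3*sqrt(2)*a/4)


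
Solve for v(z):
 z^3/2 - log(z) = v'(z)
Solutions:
 v(z) = C1 + z^4/8 - z*log(z) + z


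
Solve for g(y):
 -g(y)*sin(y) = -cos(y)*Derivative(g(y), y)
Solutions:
 g(y) = C1/cos(y)


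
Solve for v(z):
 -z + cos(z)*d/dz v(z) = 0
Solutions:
 v(z) = C1 + Integral(z/cos(z), z)


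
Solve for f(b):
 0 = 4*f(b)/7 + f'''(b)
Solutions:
 f(b) = C3*exp(-14^(2/3)*b/7) + (C1*sin(14^(2/3)*sqrt(3)*b/14) + C2*cos(14^(2/3)*sqrt(3)*b/14))*exp(14^(2/3)*b/14)


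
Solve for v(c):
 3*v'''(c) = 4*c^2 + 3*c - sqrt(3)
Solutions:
 v(c) = C1 + C2*c + C3*c^2 + c^5/45 + c^4/24 - sqrt(3)*c^3/18


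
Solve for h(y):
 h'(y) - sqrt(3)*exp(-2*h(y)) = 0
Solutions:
 h(y) = log(-sqrt(C1 + 2*sqrt(3)*y))
 h(y) = log(C1 + 2*sqrt(3)*y)/2


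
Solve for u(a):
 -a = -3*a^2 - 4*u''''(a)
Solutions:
 u(a) = C1 + C2*a + C3*a^2 + C4*a^3 - a^6/480 + a^5/480


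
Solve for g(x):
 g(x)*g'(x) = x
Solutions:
 g(x) = -sqrt(C1 + x^2)
 g(x) = sqrt(C1 + x^2)


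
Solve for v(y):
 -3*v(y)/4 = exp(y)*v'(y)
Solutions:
 v(y) = C1*exp(3*exp(-y)/4)


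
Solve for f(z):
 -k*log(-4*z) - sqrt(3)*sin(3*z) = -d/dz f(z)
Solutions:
 f(z) = C1 + k*z*(log(-z) - 1) + 2*k*z*log(2) - sqrt(3)*cos(3*z)/3


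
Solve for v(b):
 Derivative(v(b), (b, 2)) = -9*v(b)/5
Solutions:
 v(b) = C1*sin(3*sqrt(5)*b/5) + C2*cos(3*sqrt(5)*b/5)


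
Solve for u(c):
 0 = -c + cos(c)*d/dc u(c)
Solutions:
 u(c) = C1 + Integral(c/cos(c), c)


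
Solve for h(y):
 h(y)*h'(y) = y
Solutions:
 h(y) = -sqrt(C1 + y^2)
 h(y) = sqrt(C1 + y^2)


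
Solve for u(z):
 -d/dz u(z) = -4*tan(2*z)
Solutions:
 u(z) = C1 - 2*log(cos(2*z))


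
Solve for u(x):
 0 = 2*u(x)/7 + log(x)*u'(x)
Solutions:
 u(x) = C1*exp(-2*li(x)/7)


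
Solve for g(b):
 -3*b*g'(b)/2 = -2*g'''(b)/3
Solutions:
 g(b) = C1 + Integral(C2*airyai(2^(1/3)*3^(2/3)*b/2) + C3*airybi(2^(1/3)*3^(2/3)*b/2), b)


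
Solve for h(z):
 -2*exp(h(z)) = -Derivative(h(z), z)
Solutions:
 h(z) = log(-1/(C1 + 2*z))


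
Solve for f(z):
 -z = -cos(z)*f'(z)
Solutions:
 f(z) = C1 + Integral(z/cos(z), z)


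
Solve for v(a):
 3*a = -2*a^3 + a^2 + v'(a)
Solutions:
 v(a) = C1 + a^4/2 - a^3/3 + 3*a^2/2


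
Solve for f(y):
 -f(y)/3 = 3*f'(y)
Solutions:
 f(y) = C1*exp(-y/9)


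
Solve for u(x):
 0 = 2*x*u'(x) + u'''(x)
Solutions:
 u(x) = C1 + Integral(C2*airyai(-2^(1/3)*x) + C3*airybi(-2^(1/3)*x), x)


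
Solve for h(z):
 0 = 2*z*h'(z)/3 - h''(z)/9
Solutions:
 h(z) = C1 + C2*erfi(sqrt(3)*z)


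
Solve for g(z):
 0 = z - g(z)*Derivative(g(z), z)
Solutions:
 g(z) = -sqrt(C1 + z^2)
 g(z) = sqrt(C1 + z^2)


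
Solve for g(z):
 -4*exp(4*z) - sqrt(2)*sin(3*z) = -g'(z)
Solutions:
 g(z) = C1 + exp(4*z) - sqrt(2)*cos(3*z)/3


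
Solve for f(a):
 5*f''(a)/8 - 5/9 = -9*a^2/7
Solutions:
 f(a) = C1 + C2*a - 6*a^4/35 + 4*a^2/9


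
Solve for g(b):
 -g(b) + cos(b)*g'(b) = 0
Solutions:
 g(b) = C1*sqrt(sin(b) + 1)/sqrt(sin(b) - 1)


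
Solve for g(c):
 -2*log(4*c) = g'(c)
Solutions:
 g(c) = C1 - 2*c*log(c) - c*log(16) + 2*c


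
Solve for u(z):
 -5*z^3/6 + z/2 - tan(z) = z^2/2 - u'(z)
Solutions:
 u(z) = C1 + 5*z^4/24 + z^3/6 - z^2/4 - log(cos(z))


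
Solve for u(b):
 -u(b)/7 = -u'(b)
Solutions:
 u(b) = C1*exp(b/7)


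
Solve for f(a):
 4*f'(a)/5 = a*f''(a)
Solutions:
 f(a) = C1 + C2*a^(9/5)


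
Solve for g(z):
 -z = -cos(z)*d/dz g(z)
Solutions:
 g(z) = C1 + Integral(z/cos(z), z)


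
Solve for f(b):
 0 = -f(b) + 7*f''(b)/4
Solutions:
 f(b) = C1*exp(-2*sqrt(7)*b/7) + C2*exp(2*sqrt(7)*b/7)


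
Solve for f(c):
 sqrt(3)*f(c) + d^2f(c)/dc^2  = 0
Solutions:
 f(c) = C1*sin(3^(1/4)*c) + C2*cos(3^(1/4)*c)


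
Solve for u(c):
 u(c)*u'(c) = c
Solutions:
 u(c) = -sqrt(C1 + c^2)
 u(c) = sqrt(C1 + c^2)


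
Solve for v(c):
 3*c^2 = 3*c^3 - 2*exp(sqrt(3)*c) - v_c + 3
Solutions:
 v(c) = C1 + 3*c^4/4 - c^3 + 3*c - 2*sqrt(3)*exp(sqrt(3)*c)/3


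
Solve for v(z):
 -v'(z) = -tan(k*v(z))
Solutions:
 v(z) = Piecewise((-asin(exp(C1*k + k*z))/k + pi/k, Ne(k, 0)), (nan, True))
 v(z) = Piecewise((asin(exp(C1*k + k*z))/k, Ne(k, 0)), (nan, True))


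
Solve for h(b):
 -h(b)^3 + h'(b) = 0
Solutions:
 h(b) = -sqrt(2)*sqrt(-1/(C1 + b))/2
 h(b) = sqrt(2)*sqrt(-1/(C1 + b))/2


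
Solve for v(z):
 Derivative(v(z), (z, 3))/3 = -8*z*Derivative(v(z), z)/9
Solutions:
 v(z) = C1 + Integral(C2*airyai(-2*3^(2/3)*z/3) + C3*airybi(-2*3^(2/3)*z/3), z)


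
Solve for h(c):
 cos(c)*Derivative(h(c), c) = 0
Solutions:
 h(c) = C1


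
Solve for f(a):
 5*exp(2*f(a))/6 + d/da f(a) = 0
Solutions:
 f(a) = log(-1/(C1 - 5*a))/2 + log(3)/2
 f(a) = log(-sqrt(1/(C1 + 5*a))) + log(3)/2


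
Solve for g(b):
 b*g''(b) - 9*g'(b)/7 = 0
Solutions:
 g(b) = C1 + C2*b^(16/7)


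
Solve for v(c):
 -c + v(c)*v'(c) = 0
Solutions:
 v(c) = -sqrt(C1 + c^2)
 v(c) = sqrt(C1 + c^2)


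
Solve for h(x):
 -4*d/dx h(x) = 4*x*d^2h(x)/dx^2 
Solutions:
 h(x) = C1 + C2*log(x)


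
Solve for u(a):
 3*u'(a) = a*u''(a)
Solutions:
 u(a) = C1 + C2*a^4


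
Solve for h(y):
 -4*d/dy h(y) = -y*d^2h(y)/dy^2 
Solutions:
 h(y) = C1 + C2*y^5


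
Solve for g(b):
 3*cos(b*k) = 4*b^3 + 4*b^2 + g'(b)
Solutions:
 g(b) = C1 - b^4 - 4*b^3/3 + 3*sin(b*k)/k


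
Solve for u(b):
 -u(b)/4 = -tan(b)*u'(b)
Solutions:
 u(b) = C1*sin(b)^(1/4)


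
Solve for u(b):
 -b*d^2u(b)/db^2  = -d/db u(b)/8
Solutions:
 u(b) = C1 + C2*b^(9/8)


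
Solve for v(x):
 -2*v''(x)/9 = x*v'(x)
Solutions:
 v(x) = C1 + C2*erf(3*x/2)


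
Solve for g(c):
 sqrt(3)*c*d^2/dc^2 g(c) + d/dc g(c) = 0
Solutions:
 g(c) = C1 + C2*c^(1 - sqrt(3)/3)


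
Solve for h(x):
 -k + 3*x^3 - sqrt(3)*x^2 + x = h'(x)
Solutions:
 h(x) = C1 - k*x + 3*x^4/4 - sqrt(3)*x^3/3 + x^2/2


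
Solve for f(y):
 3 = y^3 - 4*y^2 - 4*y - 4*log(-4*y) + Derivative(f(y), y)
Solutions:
 f(y) = C1 - y^4/4 + 4*y^3/3 + 2*y^2 + 4*y*log(-y) + y*(-1 + 8*log(2))


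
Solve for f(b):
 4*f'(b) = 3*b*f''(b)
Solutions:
 f(b) = C1 + C2*b^(7/3)


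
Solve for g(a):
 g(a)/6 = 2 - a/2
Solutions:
 g(a) = 12 - 3*a


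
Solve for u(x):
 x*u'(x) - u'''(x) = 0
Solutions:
 u(x) = C1 + Integral(C2*airyai(x) + C3*airybi(x), x)


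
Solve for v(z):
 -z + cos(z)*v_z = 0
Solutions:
 v(z) = C1 + Integral(z/cos(z), z)


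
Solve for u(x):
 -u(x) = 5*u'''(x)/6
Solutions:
 u(x) = C3*exp(-5^(2/3)*6^(1/3)*x/5) + (C1*sin(2^(1/3)*3^(5/6)*5^(2/3)*x/10) + C2*cos(2^(1/3)*3^(5/6)*5^(2/3)*x/10))*exp(5^(2/3)*6^(1/3)*x/10)


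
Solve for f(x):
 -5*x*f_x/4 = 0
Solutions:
 f(x) = C1


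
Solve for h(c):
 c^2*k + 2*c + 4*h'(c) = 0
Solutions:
 h(c) = C1 - c^3*k/12 - c^2/4


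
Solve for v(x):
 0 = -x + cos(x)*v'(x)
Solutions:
 v(x) = C1 + Integral(x/cos(x), x)


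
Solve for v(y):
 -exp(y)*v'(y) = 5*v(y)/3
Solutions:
 v(y) = C1*exp(5*exp(-y)/3)


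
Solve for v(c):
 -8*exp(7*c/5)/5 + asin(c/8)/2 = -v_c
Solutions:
 v(c) = C1 - c*asin(c/8)/2 - sqrt(64 - c^2)/2 + 8*exp(7*c/5)/7


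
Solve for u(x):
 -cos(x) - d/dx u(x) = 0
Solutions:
 u(x) = C1 - sin(x)


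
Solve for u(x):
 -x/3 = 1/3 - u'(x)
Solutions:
 u(x) = C1 + x^2/6 + x/3


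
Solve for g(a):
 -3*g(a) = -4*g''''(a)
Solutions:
 g(a) = C1*exp(-sqrt(2)*3^(1/4)*a/2) + C2*exp(sqrt(2)*3^(1/4)*a/2) + C3*sin(sqrt(2)*3^(1/4)*a/2) + C4*cos(sqrt(2)*3^(1/4)*a/2)


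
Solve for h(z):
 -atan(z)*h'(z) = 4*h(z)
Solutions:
 h(z) = C1*exp(-4*Integral(1/atan(z), z))


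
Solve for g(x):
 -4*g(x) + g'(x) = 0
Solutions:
 g(x) = C1*exp(4*x)


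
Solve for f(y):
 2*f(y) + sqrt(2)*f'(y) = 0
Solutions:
 f(y) = C1*exp(-sqrt(2)*y)


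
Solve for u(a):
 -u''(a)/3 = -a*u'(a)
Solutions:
 u(a) = C1 + C2*erfi(sqrt(6)*a/2)


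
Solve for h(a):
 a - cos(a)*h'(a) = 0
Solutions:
 h(a) = C1 + Integral(a/cos(a), a)


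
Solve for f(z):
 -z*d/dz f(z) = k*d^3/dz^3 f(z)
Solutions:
 f(z) = C1 + Integral(C2*airyai(z*(-1/k)^(1/3)) + C3*airybi(z*(-1/k)^(1/3)), z)


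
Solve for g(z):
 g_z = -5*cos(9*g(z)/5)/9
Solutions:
 5*z/9 - 5*log(sin(9*g(z)/5) - 1)/18 + 5*log(sin(9*g(z)/5) + 1)/18 = C1


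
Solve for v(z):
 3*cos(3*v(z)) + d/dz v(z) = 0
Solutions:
 v(z) = -asin((C1 + exp(18*z))/(C1 - exp(18*z)))/3 + pi/3
 v(z) = asin((C1 + exp(18*z))/(C1 - exp(18*z)))/3


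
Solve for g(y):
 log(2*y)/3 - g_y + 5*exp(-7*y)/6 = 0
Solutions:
 g(y) = C1 + y*log(y)/3 + y*(-1 + log(2))/3 - 5*exp(-7*y)/42


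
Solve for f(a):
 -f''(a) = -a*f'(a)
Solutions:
 f(a) = C1 + C2*erfi(sqrt(2)*a/2)


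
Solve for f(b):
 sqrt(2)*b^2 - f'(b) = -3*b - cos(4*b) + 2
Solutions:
 f(b) = C1 + sqrt(2)*b^3/3 + 3*b^2/2 - 2*b + sin(4*b)/4


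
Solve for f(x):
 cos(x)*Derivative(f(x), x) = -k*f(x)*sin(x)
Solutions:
 f(x) = C1*exp(k*log(cos(x)))


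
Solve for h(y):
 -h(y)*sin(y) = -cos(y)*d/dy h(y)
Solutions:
 h(y) = C1/cos(y)


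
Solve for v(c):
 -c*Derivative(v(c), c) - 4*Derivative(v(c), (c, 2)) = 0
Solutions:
 v(c) = C1 + C2*erf(sqrt(2)*c/4)


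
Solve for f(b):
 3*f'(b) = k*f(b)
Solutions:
 f(b) = C1*exp(b*k/3)


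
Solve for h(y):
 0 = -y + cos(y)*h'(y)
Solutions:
 h(y) = C1 + Integral(y/cos(y), y)


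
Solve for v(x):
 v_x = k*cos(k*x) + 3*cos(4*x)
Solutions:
 v(x) = C1 + 3*sin(4*x)/4 + sin(k*x)


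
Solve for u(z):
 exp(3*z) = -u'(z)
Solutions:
 u(z) = C1 - exp(3*z)/3


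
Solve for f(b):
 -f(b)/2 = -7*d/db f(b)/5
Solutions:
 f(b) = C1*exp(5*b/14)


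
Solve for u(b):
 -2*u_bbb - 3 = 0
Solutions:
 u(b) = C1 + C2*b + C3*b^2 - b^3/4


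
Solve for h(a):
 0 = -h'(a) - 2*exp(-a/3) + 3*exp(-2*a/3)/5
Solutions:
 h(a) = C1 + 6*exp(-a/3) - 9*exp(-2*a/3)/10


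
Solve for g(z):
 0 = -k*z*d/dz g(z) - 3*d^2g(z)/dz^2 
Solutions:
 g(z) = Piecewise((-sqrt(6)*sqrt(pi)*C1*erf(sqrt(6)*sqrt(k)*z/6)/(2*sqrt(k)) - C2, (k > 0) | (k < 0)), (-C1*z - C2, True))


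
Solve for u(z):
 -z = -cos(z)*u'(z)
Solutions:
 u(z) = C1 + Integral(z/cos(z), z)


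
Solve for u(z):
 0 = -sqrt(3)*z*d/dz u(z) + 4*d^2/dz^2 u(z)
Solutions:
 u(z) = C1 + C2*erfi(sqrt(2)*3^(1/4)*z/4)


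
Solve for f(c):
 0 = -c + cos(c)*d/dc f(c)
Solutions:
 f(c) = C1 + Integral(c/cos(c), c)


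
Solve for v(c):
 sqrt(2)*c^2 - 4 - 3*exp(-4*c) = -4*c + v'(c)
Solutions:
 v(c) = C1 + sqrt(2)*c^3/3 + 2*c^2 - 4*c + 3*exp(-4*c)/4


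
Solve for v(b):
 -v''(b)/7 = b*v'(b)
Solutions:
 v(b) = C1 + C2*erf(sqrt(14)*b/2)


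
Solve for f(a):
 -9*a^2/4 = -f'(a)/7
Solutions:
 f(a) = C1 + 21*a^3/4


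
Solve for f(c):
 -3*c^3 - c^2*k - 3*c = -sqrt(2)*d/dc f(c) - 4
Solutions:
 f(c) = C1 + 3*sqrt(2)*c^4/8 + sqrt(2)*c^3*k/6 + 3*sqrt(2)*c^2/4 - 2*sqrt(2)*c


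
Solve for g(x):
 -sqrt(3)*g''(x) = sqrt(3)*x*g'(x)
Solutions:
 g(x) = C1 + C2*erf(sqrt(2)*x/2)


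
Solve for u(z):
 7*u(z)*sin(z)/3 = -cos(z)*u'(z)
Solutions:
 u(z) = C1*cos(z)^(7/3)


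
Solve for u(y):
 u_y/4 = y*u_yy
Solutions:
 u(y) = C1 + C2*y^(5/4)


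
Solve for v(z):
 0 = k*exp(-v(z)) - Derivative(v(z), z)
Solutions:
 v(z) = log(C1 + k*z)


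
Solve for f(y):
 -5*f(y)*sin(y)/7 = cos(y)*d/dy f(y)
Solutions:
 f(y) = C1*cos(y)^(5/7)
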